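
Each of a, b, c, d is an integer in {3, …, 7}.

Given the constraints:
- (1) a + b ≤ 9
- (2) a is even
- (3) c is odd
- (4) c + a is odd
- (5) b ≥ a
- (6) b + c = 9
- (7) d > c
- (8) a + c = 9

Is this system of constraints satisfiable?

Satisfiable

Try a = 4, b = 4, c = 5, d = 6.
Check constraint 1: a + b = 8; constraint 6: b + c = 9. The remaining constraints are straightforward to verify.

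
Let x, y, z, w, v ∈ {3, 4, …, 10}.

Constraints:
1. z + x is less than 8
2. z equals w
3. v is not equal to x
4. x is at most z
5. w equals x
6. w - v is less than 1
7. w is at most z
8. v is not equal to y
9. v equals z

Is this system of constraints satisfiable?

From constraints 2, 5, and 9, v = z = w = x, so v = x. But constraint 3 says v ≠ x. Contradiction.

Unsatisfiable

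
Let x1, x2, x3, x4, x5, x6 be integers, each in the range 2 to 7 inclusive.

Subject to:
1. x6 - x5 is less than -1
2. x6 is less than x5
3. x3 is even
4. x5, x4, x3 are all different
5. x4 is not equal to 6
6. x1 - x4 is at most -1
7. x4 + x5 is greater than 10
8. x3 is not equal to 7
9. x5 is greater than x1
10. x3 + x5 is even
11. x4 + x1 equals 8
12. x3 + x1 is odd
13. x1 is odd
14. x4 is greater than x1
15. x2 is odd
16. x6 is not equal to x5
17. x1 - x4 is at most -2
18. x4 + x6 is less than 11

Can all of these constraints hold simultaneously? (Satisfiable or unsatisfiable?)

Satisfiable

One satisfying assignment is x1 = 3, x2 = 7, x3 = 4, x4 = 5, x5 = 6, x6 = 3.
For the less obvious constraints — constraint 1: x6 - x5 = -3; constraint 6: x1 - x4 = -2 — and the others hold by inspection.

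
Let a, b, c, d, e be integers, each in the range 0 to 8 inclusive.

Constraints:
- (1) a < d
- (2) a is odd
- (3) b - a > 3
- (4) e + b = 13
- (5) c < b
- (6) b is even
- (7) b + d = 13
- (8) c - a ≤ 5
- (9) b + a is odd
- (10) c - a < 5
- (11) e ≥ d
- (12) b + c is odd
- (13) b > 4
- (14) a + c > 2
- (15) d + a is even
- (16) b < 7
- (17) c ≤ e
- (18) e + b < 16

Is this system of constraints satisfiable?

The assignment a = 1, b = 6, c = 3, d = 7, e = 7 works:
  constraint 3 holds since b - a = 5.
  constraint 4 holds since e + b = 13.
The rest check out directly.

Satisfiable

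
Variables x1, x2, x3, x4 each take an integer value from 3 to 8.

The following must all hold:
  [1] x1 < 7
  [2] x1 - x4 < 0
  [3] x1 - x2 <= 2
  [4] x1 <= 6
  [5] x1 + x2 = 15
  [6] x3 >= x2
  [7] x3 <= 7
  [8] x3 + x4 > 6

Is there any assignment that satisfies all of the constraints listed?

Unsatisfiable

From constraint 4: x1 ≤ 6. From constraints 6 and 7: x2 ≤ x3 ≤ 7. Hence x1 + x2 ≤ 13. But constraint 5 requires x1 + x2 = 15, and 15 > 13. Contradiction.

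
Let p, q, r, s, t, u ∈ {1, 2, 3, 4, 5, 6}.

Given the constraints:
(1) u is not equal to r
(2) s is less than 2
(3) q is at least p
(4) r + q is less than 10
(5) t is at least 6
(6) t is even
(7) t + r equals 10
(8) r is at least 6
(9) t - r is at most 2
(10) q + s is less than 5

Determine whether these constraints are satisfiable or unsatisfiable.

Unsatisfiable

From constraint 5: t ≥ 6. From constraint 8: r ≥ 6. Hence t + r ≥ 12. But constraint 7 requires t + r = 10, and 10 < 12. Contradiction.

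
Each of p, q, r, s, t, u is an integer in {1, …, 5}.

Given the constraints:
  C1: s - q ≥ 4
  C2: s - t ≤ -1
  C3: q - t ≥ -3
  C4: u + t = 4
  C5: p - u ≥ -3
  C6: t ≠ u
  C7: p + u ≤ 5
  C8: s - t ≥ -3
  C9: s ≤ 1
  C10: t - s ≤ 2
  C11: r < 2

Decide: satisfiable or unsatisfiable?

Unsatisfiable

Constraints 1, 2, and 3 give q − t ≥ -3, t − s ≥ 1, s − q ≥ 4.
Adding all 3 inequalities: the left sides telescope to 0, and the right sides sum to (-3) + 1 + 4 = 2. So 0 ≥ 2, which is false.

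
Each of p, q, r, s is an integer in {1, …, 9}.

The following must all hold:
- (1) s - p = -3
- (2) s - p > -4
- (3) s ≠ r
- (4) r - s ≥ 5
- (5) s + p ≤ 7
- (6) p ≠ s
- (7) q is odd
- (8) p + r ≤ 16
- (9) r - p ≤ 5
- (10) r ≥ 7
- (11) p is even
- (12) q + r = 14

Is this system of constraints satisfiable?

Satisfiable

Try p = 4, q = 5, r = 9, s = 1.
Check constraint 1: s - p = -3; constraint 2: s - p = -3; constraint 4: r - s = 8. The remaining constraints are straightforward to verify.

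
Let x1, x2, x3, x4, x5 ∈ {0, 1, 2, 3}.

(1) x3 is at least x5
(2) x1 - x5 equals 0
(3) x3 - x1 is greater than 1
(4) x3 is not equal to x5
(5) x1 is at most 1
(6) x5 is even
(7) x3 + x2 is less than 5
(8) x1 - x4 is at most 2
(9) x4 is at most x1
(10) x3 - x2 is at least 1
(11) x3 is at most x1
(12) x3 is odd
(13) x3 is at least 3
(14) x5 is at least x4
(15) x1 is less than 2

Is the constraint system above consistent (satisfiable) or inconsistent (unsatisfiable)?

Unsatisfiable

From constraints 11 and 13: x1 ≥ x3 and x3 ≥ 3, so x1 ≥ 3. From constraint 5: x1 ≤ 1. But 1 < 3, so no value of x1 works.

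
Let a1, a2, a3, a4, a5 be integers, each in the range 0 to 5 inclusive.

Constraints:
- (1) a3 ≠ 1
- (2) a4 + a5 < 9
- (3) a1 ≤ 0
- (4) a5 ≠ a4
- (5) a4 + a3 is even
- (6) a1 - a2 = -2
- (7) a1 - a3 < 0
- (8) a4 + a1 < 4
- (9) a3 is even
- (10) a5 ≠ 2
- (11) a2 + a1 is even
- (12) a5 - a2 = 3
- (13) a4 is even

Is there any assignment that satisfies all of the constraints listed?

Satisfiable

Try a1 = 0, a2 = 2, a3 = 2, a4 = 2, a5 = 5.
Check constraint 2: a4 + a5 = 7; constraint 6: a1 - a2 = -2. The remaining constraints are straightforward to verify.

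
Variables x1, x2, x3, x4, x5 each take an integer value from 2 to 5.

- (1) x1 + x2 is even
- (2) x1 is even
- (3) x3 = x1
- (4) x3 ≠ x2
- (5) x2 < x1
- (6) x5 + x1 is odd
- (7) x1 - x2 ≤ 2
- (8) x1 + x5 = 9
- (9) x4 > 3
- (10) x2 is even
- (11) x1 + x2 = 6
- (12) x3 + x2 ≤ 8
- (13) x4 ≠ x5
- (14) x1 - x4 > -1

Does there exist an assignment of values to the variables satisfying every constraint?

One satisfying assignment is x1 = 4, x2 = 2, x3 = 4, x4 = 4, x5 = 5.
For the less obvious constraints — constraint 7: x1 - x2 = 2; constraint 8: x1 + x5 = 9; constraint 11: x1 + x2 = 6 — and the others hold by inspection.

Satisfiable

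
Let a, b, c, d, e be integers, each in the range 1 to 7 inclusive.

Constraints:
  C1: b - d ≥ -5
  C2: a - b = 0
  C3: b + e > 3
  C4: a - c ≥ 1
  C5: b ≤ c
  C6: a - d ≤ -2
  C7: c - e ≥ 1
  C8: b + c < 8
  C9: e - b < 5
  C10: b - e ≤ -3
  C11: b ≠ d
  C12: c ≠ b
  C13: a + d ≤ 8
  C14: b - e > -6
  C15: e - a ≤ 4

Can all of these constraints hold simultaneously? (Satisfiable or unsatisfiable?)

Constraints 1, 4, 6, 7, and 10 give a − c ≥ 1, c − e ≥ 1, e − b ≥ 3, b − d ≥ -5, d − a ≥ 2.
Adding all 5 inequalities: the left sides telescope to 0, and the right sides sum to 1 + 1 + 3 + (-5) + 2 = 2. So 0 ≥ 2, which is false.

Unsatisfiable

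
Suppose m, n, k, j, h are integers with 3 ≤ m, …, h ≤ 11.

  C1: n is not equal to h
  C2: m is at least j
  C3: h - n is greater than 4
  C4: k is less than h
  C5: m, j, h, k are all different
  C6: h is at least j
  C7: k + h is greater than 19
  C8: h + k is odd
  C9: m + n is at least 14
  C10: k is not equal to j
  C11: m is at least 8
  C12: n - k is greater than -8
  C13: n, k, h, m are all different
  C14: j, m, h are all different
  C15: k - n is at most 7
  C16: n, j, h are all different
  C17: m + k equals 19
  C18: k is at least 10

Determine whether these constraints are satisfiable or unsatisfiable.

Satisfiable

Setting (m, n, k, j, h) = (9, 5, 10, 4, 11) satisfies everything: constraint 3: h - n = 6; constraint 7: k + h = 21; constraint 9: m + n = 14, and the others follow.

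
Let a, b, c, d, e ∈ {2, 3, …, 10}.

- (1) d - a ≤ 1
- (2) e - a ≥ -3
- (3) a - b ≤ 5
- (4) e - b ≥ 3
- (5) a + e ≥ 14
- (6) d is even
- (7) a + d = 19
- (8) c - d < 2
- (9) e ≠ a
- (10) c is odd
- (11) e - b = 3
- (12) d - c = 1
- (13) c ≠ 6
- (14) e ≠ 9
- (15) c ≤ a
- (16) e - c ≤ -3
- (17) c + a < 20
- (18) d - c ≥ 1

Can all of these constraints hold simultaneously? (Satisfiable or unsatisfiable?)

Unsatisfiable

Constraints 1, 3, 4, 16, and 18 give a − d ≥ -1, d − c ≥ 1, c − e ≥ 3, e − b ≥ 3, b − a ≥ -5.
Adding all 5 inequalities: the left sides telescope to 0, and the right sides sum to (-1) + 1 + 3 + 3 + (-5) = 1. So 0 ≥ 1, which is false.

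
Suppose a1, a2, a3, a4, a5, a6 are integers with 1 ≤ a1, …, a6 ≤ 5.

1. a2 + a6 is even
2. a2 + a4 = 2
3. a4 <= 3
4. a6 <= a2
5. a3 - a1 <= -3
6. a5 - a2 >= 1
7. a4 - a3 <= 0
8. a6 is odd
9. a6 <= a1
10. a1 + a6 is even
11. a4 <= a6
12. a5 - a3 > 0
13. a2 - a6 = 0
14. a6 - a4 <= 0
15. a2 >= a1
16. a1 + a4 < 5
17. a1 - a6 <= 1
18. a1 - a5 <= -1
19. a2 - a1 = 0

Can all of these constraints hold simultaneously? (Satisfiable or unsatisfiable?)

Constraints 5, 7, 14, and 17 give a6 − a1 ≥ -1, a1 − a3 ≥ 3, a3 − a4 ≥ 0, a4 − a6 ≥ 0.
Adding all 4 inequalities: the left sides telescope to 0, and the right sides sum to (-1) + 3 + 0 + 0 = 2. So 0 ≥ 2, which is false.

Unsatisfiable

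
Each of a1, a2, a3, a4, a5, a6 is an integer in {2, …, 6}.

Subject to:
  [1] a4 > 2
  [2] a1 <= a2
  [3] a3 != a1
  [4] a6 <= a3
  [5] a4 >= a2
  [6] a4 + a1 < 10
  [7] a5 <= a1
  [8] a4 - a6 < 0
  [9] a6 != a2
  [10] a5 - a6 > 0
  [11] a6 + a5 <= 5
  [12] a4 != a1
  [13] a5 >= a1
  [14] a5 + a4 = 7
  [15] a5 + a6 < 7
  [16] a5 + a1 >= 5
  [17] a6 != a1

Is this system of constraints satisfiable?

Constraints 2, 5, 7, 8, and 10 give a2 ≤ a4, a4 < a6, a6 < a5, a5 ≤ a1, a1 ≤ a2. Chaining: a2 ≤ a4 < a6 < a5 ≤ a1 ≤ a2, which forces a2 < a2 — impossible.

Unsatisfiable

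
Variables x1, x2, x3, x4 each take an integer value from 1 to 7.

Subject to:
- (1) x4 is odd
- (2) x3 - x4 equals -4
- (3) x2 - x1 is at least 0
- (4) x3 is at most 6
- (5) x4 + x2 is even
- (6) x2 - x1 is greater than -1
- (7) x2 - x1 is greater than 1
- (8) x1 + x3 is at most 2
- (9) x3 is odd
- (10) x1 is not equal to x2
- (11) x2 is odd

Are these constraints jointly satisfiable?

One satisfying assignment is x1 = 1, x2 = 3, x3 = 1, x4 = 5.
For the less obvious constraints — constraint 2: x3 - x4 = -4; constraint 3: x2 - x1 = 2; constraint 6: x2 - x1 = 2 — and the others hold by inspection.

Satisfiable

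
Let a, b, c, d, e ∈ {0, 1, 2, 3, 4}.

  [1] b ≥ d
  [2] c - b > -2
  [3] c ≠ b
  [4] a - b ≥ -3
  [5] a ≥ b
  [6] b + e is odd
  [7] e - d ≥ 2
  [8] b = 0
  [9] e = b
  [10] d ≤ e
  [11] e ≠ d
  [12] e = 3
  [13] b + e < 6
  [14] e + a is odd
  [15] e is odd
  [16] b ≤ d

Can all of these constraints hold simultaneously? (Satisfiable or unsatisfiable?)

Unsatisfiable

Constraint 12 fixes e = 3 and constraint 8 fixes b = 0, but constraint 9 requires e = b. Since 3 ≠ 0, contradiction.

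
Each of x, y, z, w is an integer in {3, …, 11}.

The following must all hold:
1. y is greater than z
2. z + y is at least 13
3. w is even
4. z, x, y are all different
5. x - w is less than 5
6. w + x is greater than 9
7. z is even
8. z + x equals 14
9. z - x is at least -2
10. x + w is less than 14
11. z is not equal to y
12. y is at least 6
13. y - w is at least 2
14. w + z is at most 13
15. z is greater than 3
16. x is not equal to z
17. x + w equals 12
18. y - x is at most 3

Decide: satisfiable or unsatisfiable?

Satisfiable

The assignment x = 8, y = 9, z = 6, w = 4 works:
  constraint 2 holds since z + y = 15.
  constraint 5 holds since x - w = 4.
  constraint 6 holds since w + x = 12.
The rest check out directly.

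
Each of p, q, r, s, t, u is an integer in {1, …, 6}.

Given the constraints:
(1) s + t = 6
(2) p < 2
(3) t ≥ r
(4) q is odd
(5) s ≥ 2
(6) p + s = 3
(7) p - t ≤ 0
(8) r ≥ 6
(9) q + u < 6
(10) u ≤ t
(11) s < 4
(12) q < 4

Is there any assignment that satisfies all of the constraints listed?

From constraint 5: s ≥ 2. From constraints 3 and 8: t ≥ r ≥ 6. Hence s + t ≥ 8. But constraint 1 requires s + t = 6, and 6 < 8. Contradiction.

Unsatisfiable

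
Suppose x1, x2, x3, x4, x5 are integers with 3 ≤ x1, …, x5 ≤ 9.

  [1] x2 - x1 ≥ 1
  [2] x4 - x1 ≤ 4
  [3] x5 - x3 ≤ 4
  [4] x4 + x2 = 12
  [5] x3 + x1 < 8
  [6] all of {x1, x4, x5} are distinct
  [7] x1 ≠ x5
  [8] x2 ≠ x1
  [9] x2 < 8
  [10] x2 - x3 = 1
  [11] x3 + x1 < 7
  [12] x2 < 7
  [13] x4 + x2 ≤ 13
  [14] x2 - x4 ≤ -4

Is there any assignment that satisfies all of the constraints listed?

Unsatisfiable

Constraints 1, 2, and 14 give x1 − x4 ≥ -4, x4 − x2 ≥ 4, x2 − x1 ≥ 1.
Adding all 3 inequalities: the left sides telescope to 0, and the right sides sum to (-4) + 4 + 1 = 1. So 0 ≥ 1, which is false.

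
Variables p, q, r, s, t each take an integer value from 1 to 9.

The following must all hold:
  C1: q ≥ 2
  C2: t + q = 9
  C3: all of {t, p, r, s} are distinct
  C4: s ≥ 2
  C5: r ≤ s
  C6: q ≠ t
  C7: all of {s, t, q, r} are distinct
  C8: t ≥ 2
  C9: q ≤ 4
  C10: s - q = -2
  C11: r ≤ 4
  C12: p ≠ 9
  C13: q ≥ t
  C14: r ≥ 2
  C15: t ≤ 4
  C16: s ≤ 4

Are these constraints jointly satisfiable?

Unsatisfiable

Constraints 1, 4, 8, 9, 11, 14, 15, and 16 confine each of s, t, q, r to the 3 values {2, …, 4}.
Constraint 7 requires all 4 of them to be distinct, but only 3 values are available — impossible by the pigeonhole principle.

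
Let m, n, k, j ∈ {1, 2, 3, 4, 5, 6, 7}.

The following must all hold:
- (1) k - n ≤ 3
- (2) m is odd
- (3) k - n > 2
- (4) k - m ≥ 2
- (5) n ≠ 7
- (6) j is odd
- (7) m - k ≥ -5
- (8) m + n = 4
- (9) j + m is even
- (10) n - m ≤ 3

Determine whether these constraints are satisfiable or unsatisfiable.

Satisfiable

One satisfying assignment is m = 1, n = 3, k = 6, j = 5.
For the less obvious constraints — constraint 1: k - n = 3; constraint 3: k - n = 3; constraint 4: k - m = 5 — and the others hold by inspection.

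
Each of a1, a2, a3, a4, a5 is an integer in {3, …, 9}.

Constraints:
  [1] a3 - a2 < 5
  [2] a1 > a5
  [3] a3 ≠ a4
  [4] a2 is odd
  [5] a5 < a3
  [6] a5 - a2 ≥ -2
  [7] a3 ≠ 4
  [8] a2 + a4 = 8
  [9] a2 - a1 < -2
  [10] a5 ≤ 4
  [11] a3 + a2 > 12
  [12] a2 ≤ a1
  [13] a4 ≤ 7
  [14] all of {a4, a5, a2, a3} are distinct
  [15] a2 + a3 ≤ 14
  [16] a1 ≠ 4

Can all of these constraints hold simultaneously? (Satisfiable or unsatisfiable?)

The assignment a1 = 8, a2 = 5, a3 = 9, a4 = 3, a5 = 4 works:
  constraint 1 holds since a3 - a2 = 4.
  constraint 6 holds since a5 - a2 = -1.
The rest check out directly.

Satisfiable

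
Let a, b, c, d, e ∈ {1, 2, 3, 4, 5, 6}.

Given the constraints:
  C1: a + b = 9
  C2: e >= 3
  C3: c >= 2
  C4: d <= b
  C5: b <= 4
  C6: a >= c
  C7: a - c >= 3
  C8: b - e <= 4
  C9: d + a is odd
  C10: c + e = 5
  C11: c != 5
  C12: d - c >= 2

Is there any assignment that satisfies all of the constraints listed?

Take a = 5, b = 4, c = 2, d = 4, e = 3. Then constraint 1: a + b = 9; constraint 7: a - c = 3, and every other listed constraint is also met.

Satisfiable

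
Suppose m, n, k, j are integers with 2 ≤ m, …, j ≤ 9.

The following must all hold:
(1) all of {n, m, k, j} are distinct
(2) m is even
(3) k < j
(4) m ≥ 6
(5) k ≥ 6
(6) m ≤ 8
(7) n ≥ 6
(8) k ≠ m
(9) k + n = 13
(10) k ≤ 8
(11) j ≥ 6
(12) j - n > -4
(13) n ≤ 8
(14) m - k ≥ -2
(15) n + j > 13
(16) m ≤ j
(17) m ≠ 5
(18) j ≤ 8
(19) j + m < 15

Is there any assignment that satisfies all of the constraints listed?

Unsatisfiable

Constraints 4, 5, 6, 7, 10, 11, 13, and 18 confine each of n, m, k, j to the 3 values {6, …, 8}.
Constraint 1 requires all 4 of them to be distinct, but only 3 values are available — impossible by the pigeonhole principle.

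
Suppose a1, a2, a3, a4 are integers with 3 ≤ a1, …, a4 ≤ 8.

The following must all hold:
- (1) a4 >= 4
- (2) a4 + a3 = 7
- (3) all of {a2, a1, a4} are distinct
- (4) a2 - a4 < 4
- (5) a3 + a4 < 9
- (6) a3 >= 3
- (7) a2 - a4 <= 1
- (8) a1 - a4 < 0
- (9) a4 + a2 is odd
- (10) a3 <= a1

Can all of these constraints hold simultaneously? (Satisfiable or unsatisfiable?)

Try a1 = 3, a2 = 5, a3 = 3, a4 = 4.
Check constraint 2: a4 + a3 = 7; constraint 4: a2 - a4 = 1. The remaining constraints are straightforward to verify.

Satisfiable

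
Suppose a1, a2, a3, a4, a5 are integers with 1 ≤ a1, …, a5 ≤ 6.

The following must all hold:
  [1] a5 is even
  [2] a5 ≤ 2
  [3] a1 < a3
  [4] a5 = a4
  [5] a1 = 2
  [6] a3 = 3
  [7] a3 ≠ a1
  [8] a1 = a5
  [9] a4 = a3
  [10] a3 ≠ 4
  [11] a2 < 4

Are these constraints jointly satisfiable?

Constraint 5 fixes a1 = 2 and constraint 6 fixes a3 = 3. Constraints 4, 8, and 9 give a1 = a5 = a4 = a3, so a1 = a3. But 2 ≠ 3 — contradiction.

Unsatisfiable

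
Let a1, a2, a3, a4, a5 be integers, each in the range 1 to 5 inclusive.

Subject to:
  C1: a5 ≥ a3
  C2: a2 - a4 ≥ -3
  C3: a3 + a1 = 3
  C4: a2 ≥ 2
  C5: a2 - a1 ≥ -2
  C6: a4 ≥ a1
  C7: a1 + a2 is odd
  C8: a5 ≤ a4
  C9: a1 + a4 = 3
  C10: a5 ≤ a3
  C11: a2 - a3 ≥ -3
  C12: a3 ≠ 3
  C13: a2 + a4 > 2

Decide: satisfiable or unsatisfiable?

One satisfying assignment is a1 = 1, a2 = 2, a3 = 2, a4 = 2, a5 = 2.
For the less obvious constraints — constraint 2: a2 - a4 = 0; constraint 3: a3 + a1 = 3; constraint 5: a2 - a1 = 1 — and the others hold by inspection.

Satisfiable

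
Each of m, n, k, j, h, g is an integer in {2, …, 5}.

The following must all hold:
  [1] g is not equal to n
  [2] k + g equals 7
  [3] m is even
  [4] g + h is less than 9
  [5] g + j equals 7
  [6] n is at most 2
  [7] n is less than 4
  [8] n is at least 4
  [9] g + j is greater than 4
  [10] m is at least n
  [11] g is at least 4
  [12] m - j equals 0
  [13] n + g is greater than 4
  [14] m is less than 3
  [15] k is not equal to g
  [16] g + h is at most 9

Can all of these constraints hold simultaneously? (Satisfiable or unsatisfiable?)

Unsatisfiable

From constraint 8: n ≥ 4. From constraint 7: n ≤ 3. But 3 < 4, so no value of n works.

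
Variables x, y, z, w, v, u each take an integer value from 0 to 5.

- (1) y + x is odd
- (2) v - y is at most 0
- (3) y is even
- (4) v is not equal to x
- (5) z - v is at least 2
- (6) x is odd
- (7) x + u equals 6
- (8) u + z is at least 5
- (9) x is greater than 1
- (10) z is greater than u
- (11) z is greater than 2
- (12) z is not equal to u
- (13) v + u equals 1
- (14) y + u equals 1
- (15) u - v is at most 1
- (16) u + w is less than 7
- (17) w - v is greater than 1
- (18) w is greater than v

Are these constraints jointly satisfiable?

Satisfiable

One satisfying assignment is x = 5, y = 0, z = 5, w = 3, v = 0, u = 1.
For the less obvious constraints — constraint 2: v - y = 0; constraint 5: z - v = 5 — and the others hold by inspection.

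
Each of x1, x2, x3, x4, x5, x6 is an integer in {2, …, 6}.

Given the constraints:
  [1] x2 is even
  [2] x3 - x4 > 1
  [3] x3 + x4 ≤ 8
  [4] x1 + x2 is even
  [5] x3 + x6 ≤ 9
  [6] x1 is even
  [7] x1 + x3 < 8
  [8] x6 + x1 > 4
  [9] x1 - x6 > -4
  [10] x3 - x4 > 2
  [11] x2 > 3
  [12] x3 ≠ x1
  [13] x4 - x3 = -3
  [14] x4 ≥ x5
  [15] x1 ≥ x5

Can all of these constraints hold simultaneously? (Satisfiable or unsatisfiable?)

Satisfiable

Take x1 = 2, x2 = 6, x3 = 5, x4 = 2, x5 = 2, x6 = 3. Then constraint 2: x3 - x4 = 3; constraint 3: x3 + x4 = 7, and every other listed constraint is also met.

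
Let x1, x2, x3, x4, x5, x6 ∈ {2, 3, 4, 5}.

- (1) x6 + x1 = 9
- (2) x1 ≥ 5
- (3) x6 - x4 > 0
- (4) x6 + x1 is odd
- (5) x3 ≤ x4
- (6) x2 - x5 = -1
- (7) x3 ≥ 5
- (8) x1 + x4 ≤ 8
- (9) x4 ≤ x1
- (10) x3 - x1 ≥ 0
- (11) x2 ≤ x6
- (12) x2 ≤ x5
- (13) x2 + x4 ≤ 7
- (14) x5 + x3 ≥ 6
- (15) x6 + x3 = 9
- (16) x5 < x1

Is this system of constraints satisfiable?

Unsatisfiable

From constraint 2: x1 ≥ 5. From constraints 5 and 7: x4 ≥ x3 ≥ 5. Hence x1 + x4 ≥ 10. But constraint 8 requires x1 + x4 ≤ 8, and 8 < 10. Contradiction.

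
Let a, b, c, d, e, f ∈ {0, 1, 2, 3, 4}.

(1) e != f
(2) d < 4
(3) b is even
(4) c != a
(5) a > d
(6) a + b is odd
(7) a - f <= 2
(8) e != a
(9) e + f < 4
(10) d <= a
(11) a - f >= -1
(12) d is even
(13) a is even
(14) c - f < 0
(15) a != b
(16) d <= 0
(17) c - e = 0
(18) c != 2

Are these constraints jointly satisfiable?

Constraint 13 makes a even and constraint 3 makes b even, so a + b must be even. Constraint 6 says a + b is odd — contradiction.

Unsatisfiable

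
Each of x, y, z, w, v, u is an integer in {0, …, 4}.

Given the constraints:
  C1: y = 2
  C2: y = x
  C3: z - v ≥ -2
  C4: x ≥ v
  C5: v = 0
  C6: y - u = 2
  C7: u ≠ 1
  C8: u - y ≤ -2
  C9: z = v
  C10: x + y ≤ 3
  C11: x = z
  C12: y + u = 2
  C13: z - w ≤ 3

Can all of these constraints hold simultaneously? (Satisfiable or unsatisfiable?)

Unsatisfiable

Constraint 1 fixes y = 2 and constraint 5 fixes v = 0. Constraints 2, 9, and 11 give y = x = z = v, so y = v. But 2 ≠ 0 — contradiction.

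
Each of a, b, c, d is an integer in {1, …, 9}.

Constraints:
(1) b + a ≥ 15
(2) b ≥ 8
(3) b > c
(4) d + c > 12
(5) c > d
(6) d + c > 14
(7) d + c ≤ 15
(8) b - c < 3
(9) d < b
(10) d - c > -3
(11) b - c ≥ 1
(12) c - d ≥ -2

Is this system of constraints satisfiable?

Satisfiable

One satisfying assignment is a = 6, b = 9, c = 8, d = 7.
For the less obvious constraints — constraint 1: b + a = 15; constraint 4: d + c = 15; constraint 6: d + c = 15 — and the others hold by inspection.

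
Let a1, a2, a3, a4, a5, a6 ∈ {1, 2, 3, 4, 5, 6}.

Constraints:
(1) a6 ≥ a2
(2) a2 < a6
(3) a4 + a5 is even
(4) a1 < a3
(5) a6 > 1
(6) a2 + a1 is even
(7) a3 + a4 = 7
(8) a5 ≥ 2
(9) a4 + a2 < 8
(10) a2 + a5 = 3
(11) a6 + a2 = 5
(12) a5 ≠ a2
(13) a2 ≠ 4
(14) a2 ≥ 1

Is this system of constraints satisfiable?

Try a1 = 1, a2 = 1, a3 = 3, a4 = 4, a5 = 2, a6 = 4.
Check constraint 7: a3 + a4 = 7; constraint 9: a4 + a2 = 5. The remaining constraints are straightforward to verify.

Satisfiable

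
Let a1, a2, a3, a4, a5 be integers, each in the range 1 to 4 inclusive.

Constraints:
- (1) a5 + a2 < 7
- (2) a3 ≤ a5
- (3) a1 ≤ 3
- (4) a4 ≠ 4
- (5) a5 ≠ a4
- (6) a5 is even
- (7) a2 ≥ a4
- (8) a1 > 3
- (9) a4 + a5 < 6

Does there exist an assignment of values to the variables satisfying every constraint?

Unsatisfiable

From constraint 8: a1 ≥ 4. From constraint 3: a1 ≤ 3. But 3 < 4, so no value of a1 works.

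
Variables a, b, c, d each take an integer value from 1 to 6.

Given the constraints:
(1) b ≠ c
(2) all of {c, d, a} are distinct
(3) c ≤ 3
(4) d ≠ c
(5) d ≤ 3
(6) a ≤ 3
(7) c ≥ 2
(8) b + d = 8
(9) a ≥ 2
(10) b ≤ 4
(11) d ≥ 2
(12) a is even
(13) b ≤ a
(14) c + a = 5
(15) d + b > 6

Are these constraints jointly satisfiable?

Constraints 3, 5, 6, 7, 9, and 11 confine each of c, d, a to the 2 values {2, 3}.
Constraint 2 requires all 3 of them to be distinct, but only 2 values are available — impossible by the pigeonhole principle.

Unsatisfiable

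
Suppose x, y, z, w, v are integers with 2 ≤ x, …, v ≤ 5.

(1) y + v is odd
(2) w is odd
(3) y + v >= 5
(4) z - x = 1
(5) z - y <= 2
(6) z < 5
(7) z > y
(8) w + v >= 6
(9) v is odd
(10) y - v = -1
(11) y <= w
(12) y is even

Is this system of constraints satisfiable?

Satisfiable

Setting (x, y, z, w, v) = (2, 2, 3, 3, 3) satisfies everything: constraint 3: y + v = 5; constraint 4: z - x = 1; constraint 5: z - y = 1, and the others follow.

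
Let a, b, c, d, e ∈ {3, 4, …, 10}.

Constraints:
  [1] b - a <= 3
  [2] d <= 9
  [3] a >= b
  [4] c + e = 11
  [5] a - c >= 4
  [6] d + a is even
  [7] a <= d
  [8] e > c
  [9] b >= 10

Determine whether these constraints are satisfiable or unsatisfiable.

From constraints 3 and 9: a ≥ b and b ≥ 10, so a ≥ 10. From constraints 2 and 7: a ≤ d and d ≤ 9, so a ≤ 9. But 9 < 10, so no value of a works.

Unsatisfiable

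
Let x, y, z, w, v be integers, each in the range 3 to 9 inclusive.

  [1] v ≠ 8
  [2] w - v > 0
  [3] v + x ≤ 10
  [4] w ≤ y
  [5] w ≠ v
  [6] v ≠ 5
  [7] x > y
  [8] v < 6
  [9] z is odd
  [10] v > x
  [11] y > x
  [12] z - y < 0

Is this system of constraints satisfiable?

Constraints 2, 4, 7, and 10 give x < v, v < w, w ≤ y, y < x. Chaining: x < v < w ≤ y < x, which forces x < x — impossible.

Unsatisfiable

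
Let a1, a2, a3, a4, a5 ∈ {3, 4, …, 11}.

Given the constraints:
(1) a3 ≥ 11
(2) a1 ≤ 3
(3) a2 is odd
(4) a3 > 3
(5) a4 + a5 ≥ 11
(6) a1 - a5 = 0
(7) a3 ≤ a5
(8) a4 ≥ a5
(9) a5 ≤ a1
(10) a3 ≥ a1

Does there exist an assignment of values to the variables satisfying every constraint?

Unsatisfiable

From constraints 1 and 7: a5 ≥ a3 and a3 ≥ 11, so a5 ≥ 11. From constraints 2 and 9: a5 ≤ a1 and a1 ≤ 3, so a5 ≤ 3. But 3 < 11, so no value of a5 works.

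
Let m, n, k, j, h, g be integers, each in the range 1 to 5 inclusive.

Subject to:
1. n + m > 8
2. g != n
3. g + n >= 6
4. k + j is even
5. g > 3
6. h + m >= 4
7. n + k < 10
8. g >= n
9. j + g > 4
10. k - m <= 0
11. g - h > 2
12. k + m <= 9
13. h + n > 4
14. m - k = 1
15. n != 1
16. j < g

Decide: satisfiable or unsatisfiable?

One satisfying assignment is m = 5, n = 4, k = 4, j = 2, h = 2, g = 5.
For the less obvious constraints — constraint 1: n + m = 9; constraint 3: g + n = 9 — and the others hold by inspection.

Satisfiable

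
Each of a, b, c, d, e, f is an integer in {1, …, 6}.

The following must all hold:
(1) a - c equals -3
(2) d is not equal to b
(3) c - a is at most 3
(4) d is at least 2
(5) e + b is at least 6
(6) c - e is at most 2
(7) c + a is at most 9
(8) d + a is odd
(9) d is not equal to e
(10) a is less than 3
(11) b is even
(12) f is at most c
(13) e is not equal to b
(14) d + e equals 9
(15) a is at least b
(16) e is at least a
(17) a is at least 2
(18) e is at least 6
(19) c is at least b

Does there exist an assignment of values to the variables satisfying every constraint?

Take a = 2, b = 2, c = 5, d = 3, e = 6, f = 2. Then constraint 1: a - c = -3; constraint 3: c - a = 3; constraint 5: e + b = 8, and every other listed constraint is also met.

Satisfiable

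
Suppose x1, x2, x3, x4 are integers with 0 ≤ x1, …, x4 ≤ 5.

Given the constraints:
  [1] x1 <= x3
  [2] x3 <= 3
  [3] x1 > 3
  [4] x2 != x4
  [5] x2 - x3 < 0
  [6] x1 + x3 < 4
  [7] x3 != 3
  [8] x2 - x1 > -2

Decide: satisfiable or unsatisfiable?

From constraint 3: x1 ≥ 4. From constraints 1 and 2: x1 ≤ x3 and x3 ≤ 3, so x1 ≤ 3. But 3 < 4, so no value of x1 works.

Unsatisfiable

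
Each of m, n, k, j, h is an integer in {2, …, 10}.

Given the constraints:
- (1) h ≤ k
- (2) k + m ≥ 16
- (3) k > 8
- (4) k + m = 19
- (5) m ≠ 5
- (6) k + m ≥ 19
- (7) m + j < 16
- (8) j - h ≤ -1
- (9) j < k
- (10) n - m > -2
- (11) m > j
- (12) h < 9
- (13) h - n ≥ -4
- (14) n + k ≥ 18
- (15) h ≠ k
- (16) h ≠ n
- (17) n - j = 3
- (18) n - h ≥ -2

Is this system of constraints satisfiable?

Satisfiable

One satisfying assignment is m = 9, n = 8, k = 10, j = 5, h = 7.
For the less obvious constraints — constraint 2: k + m = 19; constraint 4: k + m = 19; constraint 6: k + m = 19 — and the others hold by inspection.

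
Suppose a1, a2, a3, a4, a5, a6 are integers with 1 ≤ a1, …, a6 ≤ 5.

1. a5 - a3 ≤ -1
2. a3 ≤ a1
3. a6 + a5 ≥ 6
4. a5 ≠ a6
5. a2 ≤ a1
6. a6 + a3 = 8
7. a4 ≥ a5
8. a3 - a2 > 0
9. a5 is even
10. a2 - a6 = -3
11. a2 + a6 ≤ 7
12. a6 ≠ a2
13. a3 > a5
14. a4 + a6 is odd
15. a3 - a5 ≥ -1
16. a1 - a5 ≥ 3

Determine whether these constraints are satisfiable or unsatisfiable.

Satisfiable

The assignment a1 = 5, a2 = 2, a3 = 3, a4 = 2, a5 = 2, a6 = 5 works:
  constraint 1 holds since a5 - a3 = -1.
  constraint 3 holds since a6 + a5 = 7.
The rest check out directly.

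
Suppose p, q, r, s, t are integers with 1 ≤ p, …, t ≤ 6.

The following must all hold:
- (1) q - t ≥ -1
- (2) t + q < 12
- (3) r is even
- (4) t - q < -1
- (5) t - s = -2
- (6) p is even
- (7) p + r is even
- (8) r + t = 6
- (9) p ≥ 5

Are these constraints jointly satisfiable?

Satisfiable

The assignment p = 6, q = 6, r = 2, s = 6, t = 4 works:
  constraint 1 holds since q - t = 2.
  constraint 2 holds since t + q = 10.
  constraint 4 holds since t - q = -2.
The rest check out directly.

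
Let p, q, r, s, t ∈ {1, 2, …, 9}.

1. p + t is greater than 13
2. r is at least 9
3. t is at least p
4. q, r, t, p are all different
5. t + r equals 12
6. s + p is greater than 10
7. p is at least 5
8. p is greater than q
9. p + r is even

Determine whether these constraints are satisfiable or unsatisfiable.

From constraints 3 and 7: t ≥ p ≥ 5. From constraint 2: r ≥ 9. Hence t + r ≥ 14. But constraint 5 requires t + r = 12, and 12 < 14. Contradiction.

Unsatisfiable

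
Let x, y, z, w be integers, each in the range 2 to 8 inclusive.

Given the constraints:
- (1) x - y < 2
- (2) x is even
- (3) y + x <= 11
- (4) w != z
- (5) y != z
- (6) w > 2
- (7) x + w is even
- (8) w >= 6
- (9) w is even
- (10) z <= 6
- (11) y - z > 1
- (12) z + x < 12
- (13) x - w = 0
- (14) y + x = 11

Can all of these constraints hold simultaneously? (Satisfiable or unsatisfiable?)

Setting (x, y, z, w) = (6, 5, 3, 6) satisfies everything: constraint 1: x - y = 1; constraint 3: y + x = 11; constraint 11: y - z = 2, and the others follow.

Satisfiable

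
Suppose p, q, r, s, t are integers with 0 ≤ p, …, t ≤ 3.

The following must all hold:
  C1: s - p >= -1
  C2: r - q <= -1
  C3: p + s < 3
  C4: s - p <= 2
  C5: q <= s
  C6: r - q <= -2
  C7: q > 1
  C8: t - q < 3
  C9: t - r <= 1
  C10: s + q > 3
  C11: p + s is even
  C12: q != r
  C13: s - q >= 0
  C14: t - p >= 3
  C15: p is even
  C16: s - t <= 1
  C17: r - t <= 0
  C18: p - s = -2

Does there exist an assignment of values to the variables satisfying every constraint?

Constraints 4, 6, 9, 13, and 14 give p − s ≥ -2, s − q ≥ 0, q − r ≥ 2, r − t ≥ -1, t − p ≥ 3.
Adding all 5 inequalities: the left sides telescope to 0, and the right sides sum to (-2) + 0 + 2 + (-1) + 3 = 2. So 0 ≥ 2, which is false.

Unsatisfiable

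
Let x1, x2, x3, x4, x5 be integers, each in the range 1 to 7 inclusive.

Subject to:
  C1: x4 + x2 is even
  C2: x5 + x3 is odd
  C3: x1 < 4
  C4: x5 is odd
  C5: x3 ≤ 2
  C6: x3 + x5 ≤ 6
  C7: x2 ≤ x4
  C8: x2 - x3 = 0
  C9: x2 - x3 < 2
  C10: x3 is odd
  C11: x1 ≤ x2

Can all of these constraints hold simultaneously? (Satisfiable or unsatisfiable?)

Constraint 4 makes x5 odd and constraint 10 makes x3 odd, so x5 + x3 must be even. Constraint 2 says x5 + x3 is odd — contradiction.

Unsatisfiable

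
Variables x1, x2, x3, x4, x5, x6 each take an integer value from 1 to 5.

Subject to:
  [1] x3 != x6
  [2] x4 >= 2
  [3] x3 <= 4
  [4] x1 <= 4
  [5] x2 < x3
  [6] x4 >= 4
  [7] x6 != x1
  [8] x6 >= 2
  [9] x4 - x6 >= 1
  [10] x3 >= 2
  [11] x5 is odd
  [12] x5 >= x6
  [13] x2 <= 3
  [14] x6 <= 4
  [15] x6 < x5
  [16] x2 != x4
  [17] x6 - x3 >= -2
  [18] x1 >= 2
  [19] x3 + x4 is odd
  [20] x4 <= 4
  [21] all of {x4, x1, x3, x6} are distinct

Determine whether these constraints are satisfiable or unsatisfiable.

Constraints 2, 3, 4, 8, 10, 14, 18, and 20 confine each of x4, x1, x3, x6 to the 3 values {2, …, 4}.
Constraint 21 requires all 4 of them to be distinct, but only 3 values are available — impossible by the pigeonhole principle.

Unsatisfiable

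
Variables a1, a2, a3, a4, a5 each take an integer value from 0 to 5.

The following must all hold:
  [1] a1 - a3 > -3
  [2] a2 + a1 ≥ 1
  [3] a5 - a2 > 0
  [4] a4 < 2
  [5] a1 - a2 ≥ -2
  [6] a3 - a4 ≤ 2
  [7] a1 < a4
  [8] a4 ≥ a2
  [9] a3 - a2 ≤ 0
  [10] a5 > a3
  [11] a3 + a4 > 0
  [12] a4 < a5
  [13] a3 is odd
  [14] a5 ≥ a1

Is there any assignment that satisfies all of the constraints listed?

Satisfiable

One satisfying assignment is a1 = 0, a2 = 1, a3 = 1, a4 = 1, a5 = 3.
For the less obvious constraints — constraint 1: a1 - a3 = -1; constraint 2: a2 + a1 = 1 — and the others hold by inspection.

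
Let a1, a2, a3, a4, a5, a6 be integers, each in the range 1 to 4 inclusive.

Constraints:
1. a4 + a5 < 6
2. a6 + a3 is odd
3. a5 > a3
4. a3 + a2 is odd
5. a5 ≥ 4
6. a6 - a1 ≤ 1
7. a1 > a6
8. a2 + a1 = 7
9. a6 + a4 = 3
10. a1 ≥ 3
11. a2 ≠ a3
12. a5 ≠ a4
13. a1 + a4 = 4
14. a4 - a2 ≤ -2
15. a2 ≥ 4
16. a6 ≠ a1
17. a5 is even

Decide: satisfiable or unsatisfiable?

Satisfiable

The assignment a1 = 3, a2 = 4, a3 = 3, a4 = 1, a5 = 4, a6 = 2 works:
  constraint 1 holds since a4 + a5 = 5.
  constraint 6 holds since a6 - a1 = -1.
The rest check out directly.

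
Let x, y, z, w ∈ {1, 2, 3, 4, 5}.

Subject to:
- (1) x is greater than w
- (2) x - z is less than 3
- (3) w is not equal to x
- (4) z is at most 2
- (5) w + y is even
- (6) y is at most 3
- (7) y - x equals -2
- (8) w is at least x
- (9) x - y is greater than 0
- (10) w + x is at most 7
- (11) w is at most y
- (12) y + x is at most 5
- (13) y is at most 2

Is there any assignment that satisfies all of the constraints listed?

Unsatisfiable

Constraints 8, 9, and 11 give x ≤ w, w ≤ y, y < x. Chaining: x ≤ w ≤ y < x, which forces x < x — impossible.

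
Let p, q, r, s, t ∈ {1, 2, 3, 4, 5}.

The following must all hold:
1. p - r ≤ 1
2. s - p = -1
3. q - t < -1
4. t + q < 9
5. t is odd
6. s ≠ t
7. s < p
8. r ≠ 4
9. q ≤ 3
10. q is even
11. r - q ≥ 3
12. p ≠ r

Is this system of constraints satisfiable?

Satisfiable

One satisfying assignment is p = 3, q = 2, r = 5, s = 2, t = 5.
For the less obvious constraints — constraint 1: p - r = -2; constraint 2: s - p = -1; constraint 3: q - t = -3 — and the others hold by inspection.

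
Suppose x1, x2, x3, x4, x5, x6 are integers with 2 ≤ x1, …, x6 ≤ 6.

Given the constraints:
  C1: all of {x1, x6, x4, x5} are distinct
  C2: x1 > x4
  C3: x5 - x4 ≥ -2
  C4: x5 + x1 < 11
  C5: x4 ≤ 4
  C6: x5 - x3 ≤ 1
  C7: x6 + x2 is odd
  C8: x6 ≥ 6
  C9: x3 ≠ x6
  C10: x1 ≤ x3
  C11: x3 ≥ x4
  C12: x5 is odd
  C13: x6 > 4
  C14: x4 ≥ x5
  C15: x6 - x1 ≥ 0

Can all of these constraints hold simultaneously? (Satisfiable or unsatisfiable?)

The assignment x1 = 5, x2 = 5, x3 = 5, x4 = 4, x5 = 3, x6 = 6 works:
  constraint 3 holds since x5 - x4 = -1.
  constraint 4 holds since x5 + x1 = 8.
The rest check out directly.

Satisfiable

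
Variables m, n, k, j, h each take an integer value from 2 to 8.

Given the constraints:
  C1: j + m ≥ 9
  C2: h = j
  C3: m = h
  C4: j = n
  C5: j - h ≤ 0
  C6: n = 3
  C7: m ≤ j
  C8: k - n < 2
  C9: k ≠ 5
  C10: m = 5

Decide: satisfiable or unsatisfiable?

Constraint 10 fixes m = 5 and constraint 6 fixes n = 3. Constraints 2, 3, and 4 give m = h = j = n, so m = n. But 5 ≠ 3 — contradiction.

Unsatisfiable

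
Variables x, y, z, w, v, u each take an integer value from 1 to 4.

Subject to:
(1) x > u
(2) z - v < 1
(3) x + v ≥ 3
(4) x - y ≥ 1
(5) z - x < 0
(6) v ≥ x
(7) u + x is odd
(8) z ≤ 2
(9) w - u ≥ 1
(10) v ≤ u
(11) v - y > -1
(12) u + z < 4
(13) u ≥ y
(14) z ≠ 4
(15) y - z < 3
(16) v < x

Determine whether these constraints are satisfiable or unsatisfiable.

Unsatisfiable

Constraints 1, 6, and 10 give x ≤ v, v ≤ u, u < x. Chaining: x ≤ v ≤ u < x, which forces x < x — impossible.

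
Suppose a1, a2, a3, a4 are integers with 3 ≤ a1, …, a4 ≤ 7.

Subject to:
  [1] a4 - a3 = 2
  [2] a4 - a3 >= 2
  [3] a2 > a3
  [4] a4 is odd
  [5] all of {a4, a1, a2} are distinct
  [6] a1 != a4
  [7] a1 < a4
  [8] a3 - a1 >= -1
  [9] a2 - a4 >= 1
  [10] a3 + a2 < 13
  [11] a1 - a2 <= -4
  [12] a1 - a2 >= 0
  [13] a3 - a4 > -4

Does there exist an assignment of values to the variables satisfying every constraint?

Constraints 2, 8, 9, and 12 give a2 − a4 ≥ 1, a4 − a3 ≥ 2, a3 − a1 ≥ -1, a1 − a2 ≥ 0.
Adding all 4 inequalities: the left sides telescope to 0, and the right sides sum to 1 + 2 + (-1) + 0 = 2. So 0 ≥ 2, which is false.

Unsatisfiable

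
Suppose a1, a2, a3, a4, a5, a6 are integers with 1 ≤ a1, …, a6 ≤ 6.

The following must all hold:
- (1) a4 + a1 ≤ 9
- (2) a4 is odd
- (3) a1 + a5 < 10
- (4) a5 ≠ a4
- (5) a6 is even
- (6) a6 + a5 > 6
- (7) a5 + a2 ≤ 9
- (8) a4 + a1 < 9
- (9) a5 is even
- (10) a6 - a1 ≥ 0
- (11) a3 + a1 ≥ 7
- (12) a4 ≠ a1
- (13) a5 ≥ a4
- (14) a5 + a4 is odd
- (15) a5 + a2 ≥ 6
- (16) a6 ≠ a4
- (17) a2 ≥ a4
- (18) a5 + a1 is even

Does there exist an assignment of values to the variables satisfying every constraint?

One satisfying assignment is a1 = 4, a2 = 4, a3 = 6, a4 = 3, a5 = 4, a6 = 4.
For the less obvious constraints — constraint 1: a4 + a1 = 7; constraint 3: a1 + a5 = 8; constraint 6: a6 + a5 = 8 — and the others hold by inspection.

Satisfiable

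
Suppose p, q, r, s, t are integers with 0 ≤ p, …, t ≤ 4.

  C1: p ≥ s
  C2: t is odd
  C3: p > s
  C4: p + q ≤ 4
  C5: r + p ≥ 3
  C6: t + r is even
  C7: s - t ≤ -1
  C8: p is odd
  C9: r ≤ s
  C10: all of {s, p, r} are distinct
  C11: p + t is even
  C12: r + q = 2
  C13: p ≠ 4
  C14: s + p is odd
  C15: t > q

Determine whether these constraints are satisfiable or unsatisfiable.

Satisfiable

Try p = 3, q = 1, r = 1, s = 2, t = 3.
Check constraint 4: p + q = 4; constraint 5: r + p = 4. The remaining constraints are straightforward to verify.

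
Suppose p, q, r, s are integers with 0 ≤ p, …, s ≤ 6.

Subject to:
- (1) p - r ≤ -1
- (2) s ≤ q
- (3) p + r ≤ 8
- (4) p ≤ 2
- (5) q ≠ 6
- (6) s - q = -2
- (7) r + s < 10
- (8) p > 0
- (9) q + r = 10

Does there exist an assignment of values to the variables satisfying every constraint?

Setting (p, q, r, s) = (2, 5, 5, 3) satisfies everything: constraint 1: p - r = -3; constraint 3: p + r = 7; constraint 6: s - q = -2, and the others follow.

Satisfiable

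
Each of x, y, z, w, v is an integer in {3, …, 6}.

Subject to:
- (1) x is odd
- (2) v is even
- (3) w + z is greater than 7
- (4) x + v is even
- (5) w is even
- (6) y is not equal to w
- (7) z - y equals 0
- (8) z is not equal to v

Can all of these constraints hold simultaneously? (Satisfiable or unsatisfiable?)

Unsatisfiable

Constraint 1 makes x odd and constraint 2 makes v even, so x + v must be odd. Constraint 4 says x + v is even — contradiction.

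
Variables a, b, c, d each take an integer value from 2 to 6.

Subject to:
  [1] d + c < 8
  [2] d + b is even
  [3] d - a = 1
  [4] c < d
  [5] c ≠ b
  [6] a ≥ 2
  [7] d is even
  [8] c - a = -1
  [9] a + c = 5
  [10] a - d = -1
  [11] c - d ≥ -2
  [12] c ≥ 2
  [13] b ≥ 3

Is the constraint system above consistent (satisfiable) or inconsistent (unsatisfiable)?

Try a = 3, b = 4, c = 2, d = 4.
Check constraint 1: d + c = 6; constraint 3: d - a = 1. The remaining constraints are straightforward to verify.

Satisfiable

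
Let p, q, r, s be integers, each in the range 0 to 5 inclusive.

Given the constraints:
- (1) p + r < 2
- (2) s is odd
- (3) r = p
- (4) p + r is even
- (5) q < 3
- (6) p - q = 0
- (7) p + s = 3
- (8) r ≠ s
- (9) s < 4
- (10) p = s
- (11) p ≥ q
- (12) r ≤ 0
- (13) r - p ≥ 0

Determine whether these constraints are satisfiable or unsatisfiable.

Unsatisfiable

From constraints 3 and 10, r = p = s, so r = s. But constraint 8 says r ≠ s. Contradiction.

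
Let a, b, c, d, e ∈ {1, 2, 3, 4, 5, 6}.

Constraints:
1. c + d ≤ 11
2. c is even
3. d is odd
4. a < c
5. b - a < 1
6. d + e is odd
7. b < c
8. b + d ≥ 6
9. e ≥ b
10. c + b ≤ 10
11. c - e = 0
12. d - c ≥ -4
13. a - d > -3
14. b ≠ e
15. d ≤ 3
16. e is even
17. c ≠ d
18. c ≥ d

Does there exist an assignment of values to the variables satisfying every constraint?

Try a = 3, b = 3, c = 6, d = 3, e = 6.
Check constraint 1: c + d = 9; constraint 5: b - a = 0; constraint 8: b + d = 6. The remaining constraints are straightforward to verify.

Satisfiable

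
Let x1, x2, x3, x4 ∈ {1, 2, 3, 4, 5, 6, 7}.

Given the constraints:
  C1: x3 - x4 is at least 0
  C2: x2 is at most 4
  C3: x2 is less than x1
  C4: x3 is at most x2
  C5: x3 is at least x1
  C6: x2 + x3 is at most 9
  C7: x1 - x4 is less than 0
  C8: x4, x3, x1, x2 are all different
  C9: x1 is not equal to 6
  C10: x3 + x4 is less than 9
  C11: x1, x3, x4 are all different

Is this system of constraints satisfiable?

Constraints 1, 3, 4, and 7 give x3 ≤ x2, x2 < x1, x1 < x4, x4 ≤ x3. Chaining: x3 ≤ x2 < x1 < x4 ≤ x3, which forces x3 < x3 — impossible.

Unsatisfiable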